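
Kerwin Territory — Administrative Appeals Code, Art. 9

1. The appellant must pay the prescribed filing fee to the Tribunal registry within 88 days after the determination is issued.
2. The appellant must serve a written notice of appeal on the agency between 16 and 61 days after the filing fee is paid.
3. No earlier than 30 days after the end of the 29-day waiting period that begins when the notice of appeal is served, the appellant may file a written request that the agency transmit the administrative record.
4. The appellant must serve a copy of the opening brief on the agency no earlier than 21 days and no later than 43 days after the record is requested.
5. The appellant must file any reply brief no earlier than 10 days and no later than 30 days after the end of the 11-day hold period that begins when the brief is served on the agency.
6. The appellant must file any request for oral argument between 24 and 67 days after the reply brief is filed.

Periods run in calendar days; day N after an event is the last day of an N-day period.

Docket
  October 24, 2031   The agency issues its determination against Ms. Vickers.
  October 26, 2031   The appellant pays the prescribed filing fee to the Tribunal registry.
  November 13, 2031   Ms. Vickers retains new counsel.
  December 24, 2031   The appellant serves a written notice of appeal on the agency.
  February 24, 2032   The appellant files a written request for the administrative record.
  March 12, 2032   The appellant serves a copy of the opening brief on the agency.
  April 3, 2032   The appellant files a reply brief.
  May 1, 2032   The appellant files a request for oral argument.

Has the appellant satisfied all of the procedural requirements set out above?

Step 1: 88 days after October 24, 2031 (when the determination is issued) is January 20, 2032; completed October 26, 2031, before the deadline.
Step 2: the window is 16–61 days after October 26, 2031 (when the filing fee is paid), so November 11, 2031 through December 26, 2031; December 24, 2031 falls inside that range.
Step 3: the earliest permitted date is 30 days after January 22, 2032 (end of the 29-day waiting period, which began when the notice of appeal is served on December 24, 2031), i.e. February 21, 2032; February 24, 2032 is on or after that date.
Step 4: the window is 21–43 days after February 24, 2032 (when the record is requested), so March 16, 2032 through April 7, 2032; March 12, 2032 is 4 days too early.
Later steps need not be reached.

No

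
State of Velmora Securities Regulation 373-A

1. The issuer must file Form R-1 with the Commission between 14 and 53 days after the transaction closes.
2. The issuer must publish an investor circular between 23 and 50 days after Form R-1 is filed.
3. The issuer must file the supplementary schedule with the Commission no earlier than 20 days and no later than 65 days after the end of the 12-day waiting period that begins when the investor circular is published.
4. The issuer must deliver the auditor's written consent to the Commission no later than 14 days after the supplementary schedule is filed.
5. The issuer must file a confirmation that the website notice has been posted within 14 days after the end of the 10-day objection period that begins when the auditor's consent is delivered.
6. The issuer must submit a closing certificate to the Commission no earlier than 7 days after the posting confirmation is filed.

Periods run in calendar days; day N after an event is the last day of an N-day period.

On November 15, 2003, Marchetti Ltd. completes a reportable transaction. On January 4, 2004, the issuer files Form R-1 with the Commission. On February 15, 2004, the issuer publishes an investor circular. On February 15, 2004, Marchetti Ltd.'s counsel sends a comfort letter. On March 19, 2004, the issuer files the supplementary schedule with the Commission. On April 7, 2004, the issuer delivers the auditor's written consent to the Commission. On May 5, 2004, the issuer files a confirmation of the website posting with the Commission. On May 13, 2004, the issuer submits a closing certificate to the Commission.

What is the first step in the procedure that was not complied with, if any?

Step 4

Step 1: the window is 14–53 days after November 15, 2003 (when the transaction closes), so November 29, 2003 through January 7, 2004; done January 4, 2004 — within the window.
Step 2: the window is 23–50 days after January 4, 2004 (when Form R-1 is filed), so January 27, 2004 through February 23, 2004; done February 15, 2004 — within the window.
Step 3: the window is 20–65 days after February 27, 2004 (end of the 12-day waiting period, which began when the investor circular is published on February 15, 2004), so March 18, 2004 through May 2, 2004; done March 19, 2004, which is between those dates.
Step 4: 14 days after March 19, 2004 (when the supplementary schedule is filed) is April 2, 2004; April 7, 2004 misses that deadline by 5 days.
The analysis stops there.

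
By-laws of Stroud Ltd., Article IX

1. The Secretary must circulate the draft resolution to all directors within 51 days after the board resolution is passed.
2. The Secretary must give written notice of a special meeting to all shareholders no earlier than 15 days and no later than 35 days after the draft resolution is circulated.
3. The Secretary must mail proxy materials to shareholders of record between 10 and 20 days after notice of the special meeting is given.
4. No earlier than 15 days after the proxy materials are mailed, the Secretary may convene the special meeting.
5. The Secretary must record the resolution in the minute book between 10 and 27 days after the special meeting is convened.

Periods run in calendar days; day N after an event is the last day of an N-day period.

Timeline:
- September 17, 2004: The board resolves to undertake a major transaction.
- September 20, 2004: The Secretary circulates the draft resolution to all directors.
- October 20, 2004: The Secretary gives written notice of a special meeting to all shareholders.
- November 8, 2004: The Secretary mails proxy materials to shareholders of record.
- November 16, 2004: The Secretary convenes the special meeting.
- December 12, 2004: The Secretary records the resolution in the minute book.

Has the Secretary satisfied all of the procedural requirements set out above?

No

Step 1 — counting 51 days from September 17, 2004 (when the board resolution is passed) gives a deadline of November 7, 2004; completed September 20, 2004, before the deadline.
Step 2 — 15 and 35 days from September 20, 2004 (when the draft resolution is circulated) are October 5, 2004 and October 25, 2004 respectively; October 20, 2004 falls inside that range.
Step 3 — 10 and 20 days from October 20, 2004 (when notice of the special meeting is given) are October 30, 2004 and November 9, 2004 respectively; November 8, 2004 falls inside that range.
Step 4 — must wait 15 days from November 8, 2004 (when the proxy materials are mailed), so not before November 23, 2004; November 16, 2004 is 7 days before the earliest permitted date.
No need to go further; step 4 was not satisfied.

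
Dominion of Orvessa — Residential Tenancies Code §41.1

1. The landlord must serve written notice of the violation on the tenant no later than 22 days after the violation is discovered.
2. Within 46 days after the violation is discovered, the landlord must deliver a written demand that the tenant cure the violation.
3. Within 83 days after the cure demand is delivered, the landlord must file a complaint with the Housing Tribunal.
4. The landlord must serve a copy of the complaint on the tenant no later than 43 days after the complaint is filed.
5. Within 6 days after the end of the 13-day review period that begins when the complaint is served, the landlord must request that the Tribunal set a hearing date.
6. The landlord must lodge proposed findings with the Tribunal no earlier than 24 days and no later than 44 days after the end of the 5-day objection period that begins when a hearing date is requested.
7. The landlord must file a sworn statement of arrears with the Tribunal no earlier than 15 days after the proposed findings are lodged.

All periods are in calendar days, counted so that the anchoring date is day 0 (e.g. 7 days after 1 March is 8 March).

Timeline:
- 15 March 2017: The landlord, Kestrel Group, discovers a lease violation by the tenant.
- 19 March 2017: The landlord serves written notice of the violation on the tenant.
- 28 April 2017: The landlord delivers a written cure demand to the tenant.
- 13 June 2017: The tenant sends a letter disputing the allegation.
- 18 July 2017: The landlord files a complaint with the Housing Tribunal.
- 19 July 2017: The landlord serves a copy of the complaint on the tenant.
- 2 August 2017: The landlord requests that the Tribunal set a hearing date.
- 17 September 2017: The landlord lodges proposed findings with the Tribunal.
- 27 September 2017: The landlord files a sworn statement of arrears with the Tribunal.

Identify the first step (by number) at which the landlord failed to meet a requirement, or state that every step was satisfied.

Step 1 — counting 22 days from 15 March 2017 (when the violation is discovered) gives a deadline of 6 April 2017; 19 March 2017 is within that limit.
Step 2 — counting 46 days from 15 March 2017 (when the violation is discovered) gives a deadline of 30 April 2017; completed 28 April 2017, before the deadline.
Step 3 — counting 83 days from 28 April 2017 (when the cure demand is delivered) gives a deadline of 20 July 2017; done 18 July 2017 — timely.
Step 4 — counting 43 days from 18 July 2017 (when the complaint is filed) gives a deadline of 30 August 2017; completed 19 July 2017, before the deadline.
Step 5 — counting 6 days from 1 August 2017 (end of the 13-day review period, which began when the complaint is served on 19 July 2017) gives a deadline of 7 August 2017; 2 August 2017 is within that limit.
Step 6 — 24 and 44 days from 7 August 2017 (end of the 5-day objection period, which began when a hearing date is requested on 2 August 2017) are 31 August 2017 and 20 September 2017 respectively; 17 September 2017 falls inside that range.
Step 7 — must wait 15 days from 17 September 2017 (when the proposed findings are lodged), so not before 2 October 2017; done 27 September 2017 — 5 days too early.
Later steps need not be reached.

Step 7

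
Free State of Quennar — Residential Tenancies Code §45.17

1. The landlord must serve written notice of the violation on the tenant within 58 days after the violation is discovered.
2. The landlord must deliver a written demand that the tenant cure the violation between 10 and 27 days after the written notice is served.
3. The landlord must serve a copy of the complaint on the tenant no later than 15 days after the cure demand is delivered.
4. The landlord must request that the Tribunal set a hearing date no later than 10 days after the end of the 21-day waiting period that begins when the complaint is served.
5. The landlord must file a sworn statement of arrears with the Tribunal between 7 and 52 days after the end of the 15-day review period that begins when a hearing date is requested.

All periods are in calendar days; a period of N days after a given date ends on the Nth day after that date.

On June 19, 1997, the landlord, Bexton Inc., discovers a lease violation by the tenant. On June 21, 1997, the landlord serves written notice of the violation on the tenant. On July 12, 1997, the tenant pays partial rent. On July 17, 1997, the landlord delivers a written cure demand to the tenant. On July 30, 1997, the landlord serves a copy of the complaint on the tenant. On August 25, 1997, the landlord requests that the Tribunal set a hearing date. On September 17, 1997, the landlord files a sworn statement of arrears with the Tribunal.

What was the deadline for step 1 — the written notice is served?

Step 1 runs from June 19, 1997, when the violation is discovered. 58 days after June 19, 1997 is August 16, 1997.

August 16, 1997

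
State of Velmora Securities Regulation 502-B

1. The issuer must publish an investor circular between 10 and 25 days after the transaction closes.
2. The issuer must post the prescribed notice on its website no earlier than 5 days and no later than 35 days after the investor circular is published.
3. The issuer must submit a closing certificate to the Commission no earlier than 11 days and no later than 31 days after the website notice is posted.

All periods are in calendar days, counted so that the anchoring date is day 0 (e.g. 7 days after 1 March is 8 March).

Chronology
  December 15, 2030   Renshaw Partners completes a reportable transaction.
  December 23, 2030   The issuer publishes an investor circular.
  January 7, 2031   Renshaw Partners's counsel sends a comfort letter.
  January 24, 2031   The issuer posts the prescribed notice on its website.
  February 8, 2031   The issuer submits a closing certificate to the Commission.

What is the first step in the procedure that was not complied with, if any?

Step 1

Step 1: the window is 10–25 days after December 15, 2030 (when the transaction closes), so December 25, 2030 through January 9, 2031; done December 23, 2030 — 2 days before the window opened.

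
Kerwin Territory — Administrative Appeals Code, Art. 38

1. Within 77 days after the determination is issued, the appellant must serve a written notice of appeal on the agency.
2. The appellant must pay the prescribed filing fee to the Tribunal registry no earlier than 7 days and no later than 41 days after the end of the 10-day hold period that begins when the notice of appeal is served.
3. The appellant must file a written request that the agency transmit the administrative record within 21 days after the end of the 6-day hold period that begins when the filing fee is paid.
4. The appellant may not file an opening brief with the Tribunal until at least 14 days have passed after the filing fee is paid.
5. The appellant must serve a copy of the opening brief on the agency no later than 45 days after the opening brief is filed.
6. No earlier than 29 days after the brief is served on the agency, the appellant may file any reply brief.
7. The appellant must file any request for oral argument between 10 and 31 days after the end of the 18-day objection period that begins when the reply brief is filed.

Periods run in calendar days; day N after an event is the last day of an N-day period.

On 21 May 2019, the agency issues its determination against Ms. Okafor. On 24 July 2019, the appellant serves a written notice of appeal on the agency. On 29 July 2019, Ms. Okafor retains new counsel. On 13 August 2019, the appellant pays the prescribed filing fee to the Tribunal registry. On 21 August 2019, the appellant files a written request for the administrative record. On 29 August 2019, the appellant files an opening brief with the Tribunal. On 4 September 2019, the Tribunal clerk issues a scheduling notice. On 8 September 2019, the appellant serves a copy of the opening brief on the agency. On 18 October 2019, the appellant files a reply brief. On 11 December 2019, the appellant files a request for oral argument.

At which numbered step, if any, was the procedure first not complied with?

Step 7

(1) due by 21 May 2019 + 77 days = 6 August 2019; completed 24 July 2019, before the deadline.
(2) the permitted window runs from 3 August 2019 + 7 = 10 August 2019 to 3 August 2019 + 41 = 13 September 2019; 13 August 2019 falls inside that range.
(3) due by 19 August 2019 + 21 days = 9 September 2019; completed 21 August 2019, before the deadline.
(4) permitted from 13 August 2019 + 14 days = 27 August 2019 onward; done 29 August 2019 — permitted.
(5) due by 29 August 2019 + 45 days = 13 October 2019; 8 September 2019 is within that limit.
(6) permitted from 8 September 2019 + 29 days = 7 October 2019 onward; 18 October 2019 is on or after that date.
(7) the permitted window runs from 5 November 2019 + 10 = 15 November 2019 to 5 November 2019 + 31 = 6 December 2019; done 11 December 2019 — 5 days after the window closed.
The analysis stops there.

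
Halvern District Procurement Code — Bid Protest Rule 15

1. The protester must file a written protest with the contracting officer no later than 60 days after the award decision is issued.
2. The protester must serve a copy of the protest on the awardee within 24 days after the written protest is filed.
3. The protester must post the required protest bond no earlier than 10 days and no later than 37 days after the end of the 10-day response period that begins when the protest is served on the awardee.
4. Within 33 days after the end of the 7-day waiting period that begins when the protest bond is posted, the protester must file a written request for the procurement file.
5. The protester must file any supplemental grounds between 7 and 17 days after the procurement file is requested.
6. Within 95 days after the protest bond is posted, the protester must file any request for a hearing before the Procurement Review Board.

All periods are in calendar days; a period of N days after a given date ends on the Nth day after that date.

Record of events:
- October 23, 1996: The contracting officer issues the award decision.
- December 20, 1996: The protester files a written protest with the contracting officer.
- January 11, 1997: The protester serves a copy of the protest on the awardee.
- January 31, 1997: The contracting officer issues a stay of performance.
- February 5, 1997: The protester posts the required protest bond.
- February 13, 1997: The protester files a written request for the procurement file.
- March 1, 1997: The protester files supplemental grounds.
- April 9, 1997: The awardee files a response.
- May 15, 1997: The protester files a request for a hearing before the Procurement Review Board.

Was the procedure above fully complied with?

Step 1 — counting 60 days from October 23, 1996 (when the award decision is issued) gives a deadline of December 22, 1996; completed December 20, 1996, before the deadline.
Step 2 — counting 24 days from December 20, 1996 (when the written protest is filed) gives a deadline of January 13, 1997; January 11, 1997 is within that limit.
Step 3 — 10 and 37 days from January 21, 1997 (end of the 10-day response period, which began when the protest is served on the awardee on January 11, 1997) are January 31, 1997 and February 27, 1997 respectively; done February 5, 1997 — within the window.
Step 4 — counting 33 days from February 12, 1997 (end of the 7-day waiting period, which began when the protest bond is posted on February 5, 1997) gives a deadline of March 17, 1997; done February 13, 1997 — timely.
Step 5 — 7 and 17 days from February 13, 1997 (when the procurement file is requested) are February 20, 1997 and March 2, 1997 respectively; done March 1, 1997 — within the window.
Step 6 — counting 95 days from February 5, 1997 (when the protest bond is posted) gives a deadline of May 11, 1997; not done until May 15, 1997, 4 days after the deadline.

No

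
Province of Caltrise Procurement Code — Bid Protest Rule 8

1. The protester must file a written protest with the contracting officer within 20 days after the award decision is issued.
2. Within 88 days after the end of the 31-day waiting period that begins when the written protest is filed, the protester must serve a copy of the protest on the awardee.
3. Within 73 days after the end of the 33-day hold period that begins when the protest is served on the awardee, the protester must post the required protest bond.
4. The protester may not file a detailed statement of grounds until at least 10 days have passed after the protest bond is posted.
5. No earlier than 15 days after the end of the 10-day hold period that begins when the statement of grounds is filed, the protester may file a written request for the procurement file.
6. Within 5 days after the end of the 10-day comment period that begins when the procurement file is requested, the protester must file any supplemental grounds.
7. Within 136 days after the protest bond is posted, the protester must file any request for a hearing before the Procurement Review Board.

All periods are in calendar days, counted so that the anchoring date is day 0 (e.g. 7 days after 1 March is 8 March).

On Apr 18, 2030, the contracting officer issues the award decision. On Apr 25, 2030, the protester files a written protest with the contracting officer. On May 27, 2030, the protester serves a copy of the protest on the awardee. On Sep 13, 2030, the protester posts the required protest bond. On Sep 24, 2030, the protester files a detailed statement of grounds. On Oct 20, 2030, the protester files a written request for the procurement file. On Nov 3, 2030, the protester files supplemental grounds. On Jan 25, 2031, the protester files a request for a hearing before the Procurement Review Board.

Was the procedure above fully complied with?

Step 1: 20 days after Apr 18, 2030 (when the award decision is issued) is May 8, 2030; completed Apr 25, 2030, before the deadline.
Step 2: 88 days after May 26, 2030 (end of the 31-day waiting period, which began when the written protest is filed on Apr 25, 2030) is Aug 22, 2030; completed May 27, 2030, before the deadline.
Step 3: 73 days after Jun 29, 2030 (end of the 33-day hold period, which began when the protest is served on the awardee on May 27, 2030) is Sep 10, 2030; done Sep 13, 2030 — 3 days late.
Later steps need not be reached.

No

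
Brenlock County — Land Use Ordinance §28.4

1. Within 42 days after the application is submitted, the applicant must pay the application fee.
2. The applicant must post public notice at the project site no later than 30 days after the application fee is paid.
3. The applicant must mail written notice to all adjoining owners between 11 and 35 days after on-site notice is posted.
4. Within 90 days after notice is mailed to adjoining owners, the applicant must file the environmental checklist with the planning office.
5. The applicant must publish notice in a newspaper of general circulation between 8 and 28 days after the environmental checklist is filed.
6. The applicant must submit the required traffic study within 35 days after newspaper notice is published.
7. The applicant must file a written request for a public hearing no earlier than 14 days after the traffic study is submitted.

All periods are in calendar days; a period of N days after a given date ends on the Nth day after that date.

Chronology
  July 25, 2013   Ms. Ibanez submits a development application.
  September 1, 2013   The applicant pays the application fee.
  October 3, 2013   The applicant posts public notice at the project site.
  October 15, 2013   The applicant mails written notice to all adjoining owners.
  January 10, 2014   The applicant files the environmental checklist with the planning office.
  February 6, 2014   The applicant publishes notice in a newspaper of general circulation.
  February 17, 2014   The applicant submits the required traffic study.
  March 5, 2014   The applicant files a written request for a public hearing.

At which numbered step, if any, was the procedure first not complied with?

Step 2

(1) due by July 25, 2013 + 42 days = September 5, 2013; done September 1, 2013 — timely.
(2) due by September 1, 2013 + 30 days = October 1, 2013; done October 3, 2013 — 2 days late.
That is the first point of non-compliance.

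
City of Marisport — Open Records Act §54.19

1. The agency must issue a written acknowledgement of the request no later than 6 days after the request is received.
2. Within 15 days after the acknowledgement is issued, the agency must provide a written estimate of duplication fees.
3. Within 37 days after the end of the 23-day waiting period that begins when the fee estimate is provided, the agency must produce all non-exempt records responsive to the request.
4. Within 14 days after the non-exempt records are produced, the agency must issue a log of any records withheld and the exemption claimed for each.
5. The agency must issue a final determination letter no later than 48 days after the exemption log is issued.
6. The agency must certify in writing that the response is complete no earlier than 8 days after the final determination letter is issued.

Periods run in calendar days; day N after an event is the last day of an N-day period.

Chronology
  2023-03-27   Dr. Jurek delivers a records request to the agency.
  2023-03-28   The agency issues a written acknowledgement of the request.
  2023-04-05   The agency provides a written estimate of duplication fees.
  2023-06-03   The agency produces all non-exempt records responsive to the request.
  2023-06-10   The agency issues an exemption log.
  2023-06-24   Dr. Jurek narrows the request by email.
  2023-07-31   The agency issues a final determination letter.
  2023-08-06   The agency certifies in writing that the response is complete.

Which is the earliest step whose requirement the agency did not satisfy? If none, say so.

Step 5

(1) due by 2023-03-27 + 6 days = 2023-04-02; 2023-03-28 is within that limit.
(2) due by 2023-03-28 + 15 days = 2023-04-12; 2023-04-05 is within that limit.
(3) due by 2023-04-28 + 37 days = 2023-06-04; completed 2023-06-03, before the deadline.
(4) due by 2023-06-03 + 14 days = 2023-06-17; 2023-06-10 is within that limit.
(5) due by 2023-06-10 + 48 days = 2023-07-28; not done until 2023-07-31, 3 days after the deadline.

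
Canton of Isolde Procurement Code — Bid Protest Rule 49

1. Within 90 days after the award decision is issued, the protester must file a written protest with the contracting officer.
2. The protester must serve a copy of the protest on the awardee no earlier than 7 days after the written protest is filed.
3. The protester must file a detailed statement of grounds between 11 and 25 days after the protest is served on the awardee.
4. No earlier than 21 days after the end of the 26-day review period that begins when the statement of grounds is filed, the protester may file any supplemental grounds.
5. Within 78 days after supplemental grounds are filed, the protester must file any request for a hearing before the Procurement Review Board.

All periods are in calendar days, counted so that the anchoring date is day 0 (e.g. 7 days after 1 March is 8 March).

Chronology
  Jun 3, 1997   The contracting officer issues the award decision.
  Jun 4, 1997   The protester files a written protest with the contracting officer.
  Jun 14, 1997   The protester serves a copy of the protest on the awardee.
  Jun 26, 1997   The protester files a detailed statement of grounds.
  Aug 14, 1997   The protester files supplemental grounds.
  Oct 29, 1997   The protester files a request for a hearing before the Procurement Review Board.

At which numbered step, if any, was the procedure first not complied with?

Step 1: 90 days after Jun 3, 1997 (when the award decision is issued) is Sep 1, 1997; completed Jun 4, 1997, before the deadline.
Step 2: the earliest permitted date is 7 days after Jun 4, 1997 (when the written protest is filed), i.e. Jun 11, 1997; Jun 14, 1997 is on or after that date.
Step 3: the window is 11–25 days after Jun 14, 1997 (when the protest is served on the awardee), so Jun 25, 1997 through Jul 9, 1997; done Jun 26, 1997, which is between those dates.
Step 4: the earliest permitted date is 21 days after Jul 22, 1997 (end of the 26-day review period, which began when the statement of grounds is filed on Jun 26, 1997), i.e. Aug 12, 1997; Aug 14, 1997 is on or after that date.
Step 5: 78 days after Aug 14, 1997 (when supplemental grounds are filed) is Oct 31, 1997; Oct 29, 1997 is within that limit.

None — every step was satisfied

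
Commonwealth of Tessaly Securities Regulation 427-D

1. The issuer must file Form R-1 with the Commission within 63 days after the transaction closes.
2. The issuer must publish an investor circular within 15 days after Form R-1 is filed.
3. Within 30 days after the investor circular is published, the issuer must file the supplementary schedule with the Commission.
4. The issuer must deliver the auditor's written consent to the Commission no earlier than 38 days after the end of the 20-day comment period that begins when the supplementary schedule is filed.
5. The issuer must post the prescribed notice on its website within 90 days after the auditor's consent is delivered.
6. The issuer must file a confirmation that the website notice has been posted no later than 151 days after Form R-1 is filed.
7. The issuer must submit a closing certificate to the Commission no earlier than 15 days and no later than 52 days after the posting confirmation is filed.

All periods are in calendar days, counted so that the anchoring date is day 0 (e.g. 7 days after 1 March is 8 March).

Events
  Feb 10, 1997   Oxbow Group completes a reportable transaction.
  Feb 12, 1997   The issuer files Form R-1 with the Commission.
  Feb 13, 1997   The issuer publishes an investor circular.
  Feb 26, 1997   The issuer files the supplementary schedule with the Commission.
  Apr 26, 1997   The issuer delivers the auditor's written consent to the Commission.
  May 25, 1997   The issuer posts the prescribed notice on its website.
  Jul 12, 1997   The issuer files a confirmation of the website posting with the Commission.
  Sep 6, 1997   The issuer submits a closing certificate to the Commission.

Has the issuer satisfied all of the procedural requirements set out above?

No

Step 1: 63 days after Feb 10, 1997 (when the transaction closes) is Apr 14, 1997; completed Feb 12, 1997, before the deadline.
Step 2: 15 days after Feb 12, 1997 (when Form R-1 is filed) is Feb 27, 1997; Feb 13, 1997 is within that limit.
Step 3: 30 days after Feb 13, 1997 (when the investor circular is published) is Mar 15, 1997; completed Feb 26, 1997, before the deadline.
Step 4: the earliest permitted date is 38 days after Mar 18, 1997 (end of the 20-day comment period, which began when the supplementary schedule is filed on Feb 26, 1997), i.e. Apr 25, 1997; done Apr 26, 1997, after the minimum wait.
Step 5: 90 days after Apr 26, 1997 (when the auditor's consent is delivered) is Jul 25, 1997; completed May 25, 1997, before the deadline.
Step 6: 151 days after Feb 12, 1997 (when Form R-1 is filed) is Jul 13, 1997; Jul 12, 1997 is within that limit.
Step 7: the window is 15–52 days after Jul 12, 1997 (when the posting confirmation is filed), so Jul 27, 1997 through Sep 2, 1997; done Sep 6, 1997 — 4 days after the window closed.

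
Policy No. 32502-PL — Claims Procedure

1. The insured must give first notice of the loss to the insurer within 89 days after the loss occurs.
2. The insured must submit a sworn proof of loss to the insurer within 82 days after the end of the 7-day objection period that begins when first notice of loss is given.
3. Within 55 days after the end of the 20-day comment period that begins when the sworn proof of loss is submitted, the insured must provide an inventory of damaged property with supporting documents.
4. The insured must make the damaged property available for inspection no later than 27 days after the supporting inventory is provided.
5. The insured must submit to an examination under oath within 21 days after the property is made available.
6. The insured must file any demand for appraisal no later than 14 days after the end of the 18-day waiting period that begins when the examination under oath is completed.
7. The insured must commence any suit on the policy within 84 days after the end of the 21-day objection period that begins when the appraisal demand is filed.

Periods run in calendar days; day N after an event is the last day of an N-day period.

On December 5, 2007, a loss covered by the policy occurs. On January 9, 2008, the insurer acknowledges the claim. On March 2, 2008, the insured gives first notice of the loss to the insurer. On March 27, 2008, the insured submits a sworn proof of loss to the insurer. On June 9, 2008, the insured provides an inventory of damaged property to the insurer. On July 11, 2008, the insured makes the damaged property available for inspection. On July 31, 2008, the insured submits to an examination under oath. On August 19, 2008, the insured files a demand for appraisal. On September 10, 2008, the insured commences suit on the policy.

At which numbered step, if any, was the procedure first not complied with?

Step 4

(1) due by December 5, 2007 + 89 days = March 3, 2008; March 2, 2008 is within that limit.
(2) due by March 9, 2008 + 82 days = May 30, 2008; March 27, 2008 is within that limit.
(3) due by April 16, 2008 + 55 days = June 10, 2008; done June 9, 2008 — timely.
(4) due by June 9, 2008 + 27 days = July 6, 2008; not done until July 11, 2008, 5 days after the deadline.
The analysis stops there.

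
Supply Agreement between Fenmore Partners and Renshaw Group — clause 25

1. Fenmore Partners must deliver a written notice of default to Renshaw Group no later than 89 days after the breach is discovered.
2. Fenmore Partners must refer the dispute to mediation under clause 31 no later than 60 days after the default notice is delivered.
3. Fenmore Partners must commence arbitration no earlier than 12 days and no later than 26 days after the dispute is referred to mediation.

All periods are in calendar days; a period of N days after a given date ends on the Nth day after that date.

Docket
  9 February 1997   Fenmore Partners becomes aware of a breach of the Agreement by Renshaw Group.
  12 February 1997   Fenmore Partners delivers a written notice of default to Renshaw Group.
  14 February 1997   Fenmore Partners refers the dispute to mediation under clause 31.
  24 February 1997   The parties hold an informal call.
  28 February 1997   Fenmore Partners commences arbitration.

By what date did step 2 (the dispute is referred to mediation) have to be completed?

Step 2 runs from 12 February 1997, when the default notice is delivered. 60 days after 12 February 1997 is 13 April 1997.

13 April 1997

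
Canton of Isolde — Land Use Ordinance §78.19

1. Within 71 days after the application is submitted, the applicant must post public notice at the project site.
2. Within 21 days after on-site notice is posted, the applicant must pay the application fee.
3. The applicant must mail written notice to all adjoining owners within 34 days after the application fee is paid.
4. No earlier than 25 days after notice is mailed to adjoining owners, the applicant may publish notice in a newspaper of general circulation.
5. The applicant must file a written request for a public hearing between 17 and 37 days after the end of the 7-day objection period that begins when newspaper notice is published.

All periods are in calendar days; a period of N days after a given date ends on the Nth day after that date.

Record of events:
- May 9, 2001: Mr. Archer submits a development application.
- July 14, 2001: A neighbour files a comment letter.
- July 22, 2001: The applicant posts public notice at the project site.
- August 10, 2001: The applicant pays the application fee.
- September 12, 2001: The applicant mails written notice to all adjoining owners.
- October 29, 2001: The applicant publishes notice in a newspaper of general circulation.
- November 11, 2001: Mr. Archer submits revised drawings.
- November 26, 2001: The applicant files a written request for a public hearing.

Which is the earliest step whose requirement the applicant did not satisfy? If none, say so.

Step 1 — counting 71 days from May 9, 2001 (when the application is submitted) gives a deadline of July 19, 2001; July 22, 2001 misses that deadline by 3 days.
That is the first point of non-compliance.

Step 1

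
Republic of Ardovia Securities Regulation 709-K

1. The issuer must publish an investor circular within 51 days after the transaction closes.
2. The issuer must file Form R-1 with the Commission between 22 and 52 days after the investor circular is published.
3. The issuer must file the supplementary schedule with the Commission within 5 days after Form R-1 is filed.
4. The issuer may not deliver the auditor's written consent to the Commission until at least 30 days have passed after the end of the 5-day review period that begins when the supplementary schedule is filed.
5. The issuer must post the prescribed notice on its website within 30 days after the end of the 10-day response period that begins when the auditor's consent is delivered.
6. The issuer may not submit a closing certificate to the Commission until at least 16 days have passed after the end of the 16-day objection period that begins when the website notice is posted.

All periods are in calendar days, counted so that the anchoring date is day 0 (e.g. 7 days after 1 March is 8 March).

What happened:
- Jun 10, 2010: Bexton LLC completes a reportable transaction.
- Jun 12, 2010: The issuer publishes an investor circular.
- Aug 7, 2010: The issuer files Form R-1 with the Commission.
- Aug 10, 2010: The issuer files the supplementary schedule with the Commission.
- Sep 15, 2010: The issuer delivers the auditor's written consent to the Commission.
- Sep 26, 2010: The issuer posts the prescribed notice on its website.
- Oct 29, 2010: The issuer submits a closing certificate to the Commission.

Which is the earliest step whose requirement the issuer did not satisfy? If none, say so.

Step 1 — counting 51 days from Jun 10, 2010 (when the transaction closes) gives a deadline of Jul 31, 2010; done Jun 12, 2010 — timely.
Step 2 — 22 and 52 days from Jun 12, 2010 (when the investor circular is published) are Jul 4, 2010 and Aug 3, 2010 respectively; Aug 7, 2010 is 4 days past the end of the window.

Step 2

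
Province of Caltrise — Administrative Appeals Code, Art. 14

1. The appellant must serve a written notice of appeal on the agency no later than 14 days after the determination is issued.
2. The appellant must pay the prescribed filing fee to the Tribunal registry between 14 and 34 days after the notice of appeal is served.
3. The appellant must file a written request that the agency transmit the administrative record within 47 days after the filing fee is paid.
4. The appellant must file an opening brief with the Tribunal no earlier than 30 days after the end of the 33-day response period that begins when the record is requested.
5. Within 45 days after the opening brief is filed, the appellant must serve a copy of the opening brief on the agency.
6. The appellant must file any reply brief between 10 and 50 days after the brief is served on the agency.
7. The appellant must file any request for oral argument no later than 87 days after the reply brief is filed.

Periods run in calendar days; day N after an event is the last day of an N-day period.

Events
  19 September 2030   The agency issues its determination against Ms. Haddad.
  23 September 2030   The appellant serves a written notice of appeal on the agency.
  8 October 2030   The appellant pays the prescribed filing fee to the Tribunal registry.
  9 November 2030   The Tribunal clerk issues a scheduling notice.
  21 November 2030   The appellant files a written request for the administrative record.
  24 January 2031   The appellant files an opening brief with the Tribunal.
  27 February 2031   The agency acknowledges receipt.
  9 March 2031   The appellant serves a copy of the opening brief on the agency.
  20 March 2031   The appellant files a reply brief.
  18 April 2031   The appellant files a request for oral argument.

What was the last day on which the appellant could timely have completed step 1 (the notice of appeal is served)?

3 October 2030

Step 1 runs from 19 September 2030, when the determination is issued. 14 days after 19 September 2030 is 3 October 2030.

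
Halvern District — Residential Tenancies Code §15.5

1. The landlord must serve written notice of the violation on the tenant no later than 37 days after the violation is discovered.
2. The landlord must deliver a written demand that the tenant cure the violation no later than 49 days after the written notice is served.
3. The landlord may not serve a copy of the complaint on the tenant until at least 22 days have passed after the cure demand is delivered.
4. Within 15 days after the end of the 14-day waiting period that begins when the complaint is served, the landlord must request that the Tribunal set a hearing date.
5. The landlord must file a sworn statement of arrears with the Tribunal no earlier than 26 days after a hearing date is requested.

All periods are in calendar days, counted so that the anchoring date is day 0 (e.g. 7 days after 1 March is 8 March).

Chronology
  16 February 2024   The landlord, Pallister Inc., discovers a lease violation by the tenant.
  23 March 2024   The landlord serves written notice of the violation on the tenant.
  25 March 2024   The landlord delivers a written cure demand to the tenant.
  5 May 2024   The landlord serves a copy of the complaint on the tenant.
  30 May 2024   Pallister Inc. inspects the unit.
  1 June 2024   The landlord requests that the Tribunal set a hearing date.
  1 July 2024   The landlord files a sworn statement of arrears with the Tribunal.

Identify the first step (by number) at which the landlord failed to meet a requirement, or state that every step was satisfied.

None — every step was satisfied

Step 1: 37 days after 16 February 2024 (when the violation is discovered) is 24 March 2024; completed 23 March 2024, before the deadline.
Step 2: 49 days after 23 March 2024 (when the written notice is served) is 11 May 2024; 25 March 2024 is within that limit.
Step 3: the earliest permitted date is 22 days after 25 March 2024 (when the cure demand is delivered), i.e. 16 April 2024; 5 May 2024 is on or after that date.
Step 4: 15 days after 19 May 2024 (end of the 14-day waiting period, which began when the complaint is served on 5 May 2024) is 3 June 2024; done 1 June 2024 — timely.
Step 5: the earliest permitted date is 26 days after 1 June 2024 (when a hearing date is requested), i.e. 27 June 2024; done 1 July 2024, after the minimum wait.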